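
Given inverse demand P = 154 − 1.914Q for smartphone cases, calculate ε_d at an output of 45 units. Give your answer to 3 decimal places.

At Q = 45, P = 154 − 1.914(45) = 67.87.
dP/dQ = −1.914, so dQ/dP = 1/(−1.914) = -0.522.
ε = (dQ/dP)(P/Q) = (-0.522)(67.87/45).

-0.788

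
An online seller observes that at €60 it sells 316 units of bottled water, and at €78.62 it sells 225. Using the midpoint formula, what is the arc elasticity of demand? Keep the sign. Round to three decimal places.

-1.252

ΔQ = 225 − 316 = -91; ΔP = 78.62 − 60 = 18.62.
Midpoints: P̄ = 69.31, Q̄ = 270.5.
ε = (ΔQ/ΔP)(P̄/Q̄) = (-91/18.62)(69.31/270.5).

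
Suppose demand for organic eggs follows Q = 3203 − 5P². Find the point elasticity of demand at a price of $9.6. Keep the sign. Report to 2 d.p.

-0.34

At P = 9.6, Q = 2742.200.
dQ/dP = −10P = -96.
ε = (dQ/dP)(P/Q) = (-96)(9.6/2742.200).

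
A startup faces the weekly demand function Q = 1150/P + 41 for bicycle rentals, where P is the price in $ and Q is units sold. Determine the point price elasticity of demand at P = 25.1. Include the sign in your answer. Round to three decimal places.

-0.528

At P = 25.1, Q = 86.817.
dQ/dP = −1150/P² = -1.825.
ε = (dQ/dP)(P/Q) = (-1.825)(25.1/86.817).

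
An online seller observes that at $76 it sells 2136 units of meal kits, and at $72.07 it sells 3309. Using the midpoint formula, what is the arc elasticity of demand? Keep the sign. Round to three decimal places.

ΔQ = 3309 − 2136 = 1173; ΔP = 72.07 − 76 = -3.93.
Midpoints: P̄ = 74.03, Q̄ = 2722.5.
ε = (ΔQ/ΔP)(P̄/Q̄) = (1173/-3.93)(74.03/2722.5).

-8.117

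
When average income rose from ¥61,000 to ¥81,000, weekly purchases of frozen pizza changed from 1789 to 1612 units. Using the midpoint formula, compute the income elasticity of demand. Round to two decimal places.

-0.37

ΔQ = -177, ΔI = 20000. Midpoints: Ī = 71,000, Q̄ = 1700.5.
ε_I = (ΔQ/ΔI)(Ī/Q̄) = (-177/20000)(71000/1700.5).
ε_I < 0, so the good is inferior.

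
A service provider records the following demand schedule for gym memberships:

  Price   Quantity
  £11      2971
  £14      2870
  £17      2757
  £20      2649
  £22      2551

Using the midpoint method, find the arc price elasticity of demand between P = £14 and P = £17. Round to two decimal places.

-0.21

At P = 14, Q = 2870; at P = 17, Q = 2757.
ΔQ = -113, ΔP = 3. Midpoints: P̄ = 15.50, Q̄ = 2813.5.
ε = (ΔQ/ΔP)(P̄/Q̄) = (-113/3)(15.50/2813.5).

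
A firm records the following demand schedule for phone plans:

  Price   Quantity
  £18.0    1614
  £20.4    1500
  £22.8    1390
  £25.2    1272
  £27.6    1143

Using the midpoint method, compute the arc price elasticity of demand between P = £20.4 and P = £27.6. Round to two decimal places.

At P = 20.4, Q = 1500; at P = 27.6, Q = 1143.
ΔQ = -357, ΔP = 7.2. Midpoints: P̄ = 24.00, Q̄ = 1321.5.
ε = (ΔQ/ΔP)(P̄/Q̄) = (-357/7.2)(24.00/1321.5).

-0.90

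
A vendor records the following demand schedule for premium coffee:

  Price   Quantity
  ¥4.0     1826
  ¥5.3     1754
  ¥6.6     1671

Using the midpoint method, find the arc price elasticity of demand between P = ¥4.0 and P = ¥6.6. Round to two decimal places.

-0.18

At P = 4.0, Q = 1826; at P = 6.6, Q = 1671.
ΔQ = -155, ΔP = 2.6. Midpoints: P̄ = 5.30, Q̄ = 1748.5.
ε = (ΔQ/ΔP)(P̄/Q̄) = (-155/2.6)(5.30/1748.5).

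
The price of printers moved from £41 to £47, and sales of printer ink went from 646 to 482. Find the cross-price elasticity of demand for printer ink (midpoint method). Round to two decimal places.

-2.13

ΔQ_x = 482 − 646 = -164; ΔP_y = 47 − 41 = 6.
Midpoints: P̄_y = 44.00, Q̄_x = 564.0.
ε_xy = (ΔQ_x/ΔP_y)(P̄_y/Q̄_x) = (-164/6)(44.00/564.0).
ε_xy < 0, so the goods are complements.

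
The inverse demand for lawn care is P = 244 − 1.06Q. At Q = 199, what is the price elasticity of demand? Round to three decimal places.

-0.157

At Q = 199, P = 244 − 1.06(199) = 33.06.
dP/dQ = −1.06, so dQ/dP = 1/(−1.06) = -0.943.
ε = (dQ/dP)(P/Q) = (-0.943)(33.06/199).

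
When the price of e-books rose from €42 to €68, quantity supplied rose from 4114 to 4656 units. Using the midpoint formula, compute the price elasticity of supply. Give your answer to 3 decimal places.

0.261

ΔQ = 4656 − 4114 = 542; ΔP = 68 − 42 = 26.
Midpoints: P̄ = 55.00, Q̄ = 4385.0.
ε_s = (ΔQ/ΔP)(P̄/Q̄) = (542/26)(55.00/4385.0).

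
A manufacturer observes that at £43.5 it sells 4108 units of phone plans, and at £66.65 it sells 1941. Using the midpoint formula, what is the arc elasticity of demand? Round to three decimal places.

ΔQ = 1941 − 4108 = -2167; ΔP = 66.65 − 43.5 = 23.15.
Midpoints: P̄ = 55.08, Q̄ = 3024.5.
ε = (ΔQ/ΔP)(P̄/Q̄) = (-2167/23.15)(55.08/3024.5).

-1.705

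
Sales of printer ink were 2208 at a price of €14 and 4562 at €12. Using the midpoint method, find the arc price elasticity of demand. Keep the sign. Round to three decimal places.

ΔQ = 4562 − 2208 = 2354; ΔP = 12 − 14 = -2.
Midpoints: P̄ = 13.00, Q̄ = 3385.0.
ε = (ΔQ/ΔP)(P̄/Q̄) = (2354/-2)(13.00/3385.0).

-4.520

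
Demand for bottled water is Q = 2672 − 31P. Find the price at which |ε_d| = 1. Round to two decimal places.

For linear demand Q = a − bP, ε = −bP/(a − bP). |ε| = 1 when bP = a − bP, i.e. P = a/(2b).
P = 2672/(2·31) = 2672/62 = 43.0968.

43.10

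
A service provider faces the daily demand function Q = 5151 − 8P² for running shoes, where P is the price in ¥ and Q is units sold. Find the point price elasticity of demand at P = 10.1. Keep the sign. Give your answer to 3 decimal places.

-0.377

At P = 10.1, Q = 4334.920.
dQ/dP = −16P = -161.600.
ε = (dQ/dP)(P/Q) = (-161.600)(10.1/4334.920).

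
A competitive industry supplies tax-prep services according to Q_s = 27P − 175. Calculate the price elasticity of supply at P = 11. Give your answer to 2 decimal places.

2.43

At P = 11, Q_s = 122.
dQ_s/dP = 27.
ε_s = (dQ_s/dP)(P/Q_s) = (27)(11/122).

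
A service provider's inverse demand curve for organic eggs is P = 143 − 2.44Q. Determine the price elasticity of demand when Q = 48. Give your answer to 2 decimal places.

At Q = 48, P = 143 − 2.44(48) = 25.88.
dP/dQ = −2.44, so dQ/dP = 1/(−2.44) = -0.410.
ε = (dQ/dP)(P/Q) = (-0.410)(25.88/48).

-0.22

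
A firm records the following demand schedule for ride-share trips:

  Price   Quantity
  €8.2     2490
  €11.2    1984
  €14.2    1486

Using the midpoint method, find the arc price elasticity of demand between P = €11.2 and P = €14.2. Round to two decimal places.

At P = 11.2, Q = 1984; at P = 14.2, Q = 1486.
ΔQ = -498, ΔP = 3.0. Midpoints: P̄ = 12.70, Q̄ = 1735.0.
ε = (ΔQ/ΔP)(P̄/Q̄) = (-498/3.0)(12.70/1735.0).

-1.22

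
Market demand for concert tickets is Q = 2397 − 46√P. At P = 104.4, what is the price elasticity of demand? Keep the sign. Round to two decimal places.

-0.12

At P = 104.4, Q = 1926.989.
dQ/dP = −46/(2√P) = -2.251.
ε = (dQ/dP)(P/Q) = (-2.251)(104.4/1926.989).
|ε| < 1, so demand is inelastic at this price.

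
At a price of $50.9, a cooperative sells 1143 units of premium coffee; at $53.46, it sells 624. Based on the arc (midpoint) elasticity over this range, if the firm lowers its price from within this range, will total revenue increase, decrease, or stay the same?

increase

Arc ε = (-519/2.56)(52.18/883.5) ≈ -11.974.
|ε| = 11.97 > 1, so demand is elastic. A price cut therefore raises total revenue.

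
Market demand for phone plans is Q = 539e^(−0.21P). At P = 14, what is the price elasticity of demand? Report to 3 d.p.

-2.940

At P = 14, Q = 28.495.
dQ/dP = −0.21·539e^(−0.21P) = −0.21Q = -5.984.
ε = (dQ/dP)(P/Q) = (-5.984)(14/28.495).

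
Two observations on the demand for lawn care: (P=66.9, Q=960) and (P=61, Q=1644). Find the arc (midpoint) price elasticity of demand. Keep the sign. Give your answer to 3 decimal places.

-5.694

ΔQ = 1644 − 960 = 684; ΔP = 61 − 66.9 = -5.9.
Midpoints: P̄ = 63.95, Q̄ = 1302.0.
ε = (ΔQ/ΔP)(P̄/Q̄) = (684/-5.9)(63.95/1302.0).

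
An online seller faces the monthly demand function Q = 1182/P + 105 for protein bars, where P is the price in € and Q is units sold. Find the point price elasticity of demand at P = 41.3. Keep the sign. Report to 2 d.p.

-0.21

At P = 41.3, Q = 133.620.
dQ/dP = −1182/P² = -0.693.
ε = (dQ/dP)(P/Q) = (-0.693)(41.3/133.620).
|ε| < 1, so demand is inelastic at this price.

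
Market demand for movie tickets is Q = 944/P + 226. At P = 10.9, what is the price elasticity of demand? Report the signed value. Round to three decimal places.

-0.277

At P = 10.9, Q = 312.606.
dQ/dP = −944/P² = -7.945.
ε = (dQ/dP)(P/Q) = (-7.945)(10.9/312.606).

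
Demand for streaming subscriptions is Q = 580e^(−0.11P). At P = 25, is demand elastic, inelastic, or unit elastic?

Q = 37.078, dQ/dP = -4.079.
ε = (dQ/dP)(P/Q) ≈ -2.750.
|ε| = 2.75 > 1.

elastic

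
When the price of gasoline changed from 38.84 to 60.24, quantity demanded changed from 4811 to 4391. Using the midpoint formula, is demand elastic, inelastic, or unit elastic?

inelastic

Arc ε ≈ -0.211.
|ε| = 0.21 < 1.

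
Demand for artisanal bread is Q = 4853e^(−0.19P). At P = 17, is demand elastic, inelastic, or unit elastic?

elastic

Q = 191.973, dQ/dP = -36.475.
ε = (dQ/dP)(P/Q) ≈ -3.230.
|ε| = 3.23 > 1.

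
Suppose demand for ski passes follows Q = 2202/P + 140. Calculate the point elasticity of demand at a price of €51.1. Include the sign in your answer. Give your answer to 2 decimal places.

-0.24

At P = 51.1, Q = 183.092.
dQ/dP = −2202/P² = -0.843.
ε = (dQ/dP)(P/Q) = (-0.843)(51.1/183.092).
|ε| < 1, so demand is inelastic at this price.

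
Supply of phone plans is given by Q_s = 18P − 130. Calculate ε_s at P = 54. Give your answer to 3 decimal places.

1.154

At P = 54, Q_s = 842.
dQ_s/dP = 18.
ε_s = (dQ_s/dP)(P/Q_s) = (18)(54/842).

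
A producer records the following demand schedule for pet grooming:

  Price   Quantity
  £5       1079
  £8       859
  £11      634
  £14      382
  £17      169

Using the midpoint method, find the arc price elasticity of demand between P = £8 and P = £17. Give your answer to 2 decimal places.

-1.86

At P = 8, Q = 859; at P = 17, Q = 169.
ΔQ = -690, ΔP = 9. Midpoints: P̄ = 12.50, Q̄ = 514.0.
ε = (ΔQ/ΔP)(P̄/Q̄) = (-690/9)(12.50/514.0).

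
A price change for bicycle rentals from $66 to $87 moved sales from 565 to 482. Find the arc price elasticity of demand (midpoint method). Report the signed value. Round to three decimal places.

ΔQ = 482 − 565 = -83; ΔP = 87 − 66 = 21.
Midpoints: P̄ = 76.50, Q̄ = 523.5.
ε = (ΔQ/ΔP)(P̄/Q̄) = (-83/21)(76.50/523.5).

-0.578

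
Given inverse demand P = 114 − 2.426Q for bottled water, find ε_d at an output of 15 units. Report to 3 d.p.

At Q = 15, P = 114 − 2.426(15) = 77.61.
dP/dQ = −2.426, so dQ/dP = 1/(−2.426) = -0.412.
ε = (dQ/dP)(P/Q) = (-0.412)(77.61/15).

-2.133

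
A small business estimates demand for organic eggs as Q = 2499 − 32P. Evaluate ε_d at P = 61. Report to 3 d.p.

At P = 61, Q = 547.
dQ/dP = −32.
ε = (dQ/dP)(P/Q) = (-32)(61/547).

-3.569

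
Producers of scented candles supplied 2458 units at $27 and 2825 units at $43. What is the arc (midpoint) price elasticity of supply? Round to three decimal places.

ΔQ = 2825 − 2458 = 367; ΔP = 43 − 27 = 16.
Midpoints: P̄ = 35.00, Q̄ = 2641.5.
ε_s = (ΔQ/ΔP)(P̄/Q̄) = (367/16)(35.00/2641.5).

0.304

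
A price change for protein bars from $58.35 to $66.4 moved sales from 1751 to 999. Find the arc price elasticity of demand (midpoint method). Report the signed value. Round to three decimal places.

ΔQ = 999 − 1751 = -752; ΔP = 66.4 − 58.35 = 8.05.
Midpoints: P̄ = 62.38, Q̄ = 1375.0.
ε = (ΔQ/ΔP)(P̄/Q̄) = (-752/8.05)(62.38/1375.0).

-4.238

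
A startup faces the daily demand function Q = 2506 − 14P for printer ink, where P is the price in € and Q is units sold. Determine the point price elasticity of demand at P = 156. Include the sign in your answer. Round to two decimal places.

At P = 156, Q = 322.
dQ/dP = −14.
ε = (dQ/dP)(P/Q) = (-14)(156/322).
|ε| > 1, so demand is elastic at this price.

-6.78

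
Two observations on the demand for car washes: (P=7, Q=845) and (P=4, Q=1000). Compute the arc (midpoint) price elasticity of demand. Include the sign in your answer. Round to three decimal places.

ΔQ = 1000 − 845 = 155; ΔP = 4 − 7 = -3.
Midpoints: P̄ = 5.50, Q̄ = 922.5.
ε = (ΔQ/ΔP)(P̄/Q̄) = (155/-3)(5.50/922.5).

-0.308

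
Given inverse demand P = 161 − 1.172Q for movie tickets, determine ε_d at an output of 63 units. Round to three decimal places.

At Q = 63, P = 161 − 1.172(63) = 87.16.
dP/dQ = −1.172, so dQ/dP = 1/(−1.172) = -0.853.
ε = (dQ/dP)(P/Q) = (-0.853)(87.16/63).

-1.181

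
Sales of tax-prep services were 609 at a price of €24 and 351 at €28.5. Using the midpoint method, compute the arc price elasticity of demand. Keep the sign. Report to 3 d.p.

ΔQ = 351 − 609 = -258; ΔP = 28.5 − 24 = 4.5.
Midpoints: P̄ = 26.25, Q̄ = 480.0.
ε = (ΔQ/ΔP)(P̄/Q̄) = (-258/4.5)(26.25/480.0).

-3.135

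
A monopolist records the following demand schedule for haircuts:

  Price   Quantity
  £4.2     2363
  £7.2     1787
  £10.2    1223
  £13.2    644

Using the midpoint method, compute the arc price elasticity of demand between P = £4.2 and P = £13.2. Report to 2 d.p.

At P = 4.2, Q = 2363; at P = 13.2, Q = 644.
ΔQ = -1719, ΔP = 9.0. Midpoints: P̄ = 8.70, Q̄ = 1503.5.
ε = (ΔQ/ΔP)(P̄/Q̄) = (-1719/9.0)(8.70/1503.5).

-1.11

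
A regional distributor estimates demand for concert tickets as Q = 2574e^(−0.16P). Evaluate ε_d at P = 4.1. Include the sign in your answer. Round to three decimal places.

-0.656

At P = 4.1, Q = 1335.707.
dQ/dP = −0.16·2574e^(−0.16P) = −0.16Q = -213.713.
ε = (dQ/dP)(P/Q) = (-213.713)(4.1/1335.707).
|ε| < 1, so demand is inelastic at this price.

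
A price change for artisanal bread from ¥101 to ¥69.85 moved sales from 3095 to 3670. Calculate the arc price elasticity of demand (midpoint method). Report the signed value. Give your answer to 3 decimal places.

ΔQ = 3670 − 3095 = 575; ΔP = 69.85 − 101 = -31.15.
Midpoints: P̄ = 85.42, Q̄ = 3382.5.
ε = (ΔQ/ΔP)(P̄/Q̄) = (575/-31.15)(85.42/3382.5).

-0.466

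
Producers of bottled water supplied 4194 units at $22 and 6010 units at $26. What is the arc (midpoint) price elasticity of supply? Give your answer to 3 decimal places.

2.136

ΔQ = 6010 − 4194 = 1816; ΔP = 26 − 22 = 4.
Midpoints: P̄ = 24.00, Q̄ = 5102.0.
ε_s = (ΔQ/ΔP)(P̄/Q̄) = (1816/4)(24.00/5102.0).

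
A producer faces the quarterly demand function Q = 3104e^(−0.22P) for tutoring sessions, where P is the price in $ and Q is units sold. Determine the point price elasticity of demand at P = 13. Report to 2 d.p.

-2.86

At P = 13, Q = 177.762.
dQ/dP = −0.22·3104e^(−0.22P) = −0.22Q = -39.108.
ε = (dQ/dP)(P/Q) = (-39.108)(13/177.762).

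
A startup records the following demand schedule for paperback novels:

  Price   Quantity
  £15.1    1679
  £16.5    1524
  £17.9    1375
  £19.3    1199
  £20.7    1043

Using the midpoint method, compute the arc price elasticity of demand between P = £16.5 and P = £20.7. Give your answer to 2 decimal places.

At P = 16.5, Q = 1524; at P = 20.7, Q = 1043.
ΔQ = -481, ΔP = 4.2. Midpoints: P̄ = 18.60, Q̄ = 1283.5.
ε = (ΔQ/ΔP)(P̄/Q̄) = (-481/4.2)(18.60/1283.5).

-1.66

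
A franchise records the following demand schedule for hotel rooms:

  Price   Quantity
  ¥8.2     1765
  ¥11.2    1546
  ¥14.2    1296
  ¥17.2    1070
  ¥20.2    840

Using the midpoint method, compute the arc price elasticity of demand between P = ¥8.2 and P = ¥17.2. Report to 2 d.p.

At P = 8.2, Q = 1765; at P = 17.2, Q = 1070.
ΔQ = -695, ΔP = 9.0. Midpoints: P̄ = 12.70, Q̄ = 1417.5.
ε = (ΔQ/ΔP)(P̄/Q̄) = (-695/9.0)(12.70/1417.5).

-0.69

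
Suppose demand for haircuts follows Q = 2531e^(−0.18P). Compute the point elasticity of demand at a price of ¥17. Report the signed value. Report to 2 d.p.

At P = 17, Q = 118.673.
dQ/dP = −0.18·2531e^(−0.18P) = −0.18Q = -21.361.
ε = (dQ/dP)(P/Q) = (-21.361)(17/118.673).

-3.06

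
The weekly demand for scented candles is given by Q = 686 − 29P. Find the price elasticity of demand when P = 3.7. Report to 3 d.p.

-0.185

At P = 3.7, Q = 578.700.
dQ/dP = −29.
ε = (dQ/dP)(P/Q) = (-29)(3.7/578.700).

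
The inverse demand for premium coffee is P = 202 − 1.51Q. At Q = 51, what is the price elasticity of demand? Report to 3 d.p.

-1.623

At Q = 51, P = 202 − 1.51(51) = 124.99.
dP/dQ = −1.51, so dQ/dP = 1/(−1.51) = -0.662.
ε = (dQ/dP)(P/Q) = (-0.662)(124.99/51).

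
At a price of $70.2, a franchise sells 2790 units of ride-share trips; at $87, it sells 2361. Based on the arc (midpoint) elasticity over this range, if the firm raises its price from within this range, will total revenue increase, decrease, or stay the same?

Arc ε = (-429/16.8)(78.60/2575.5) ≈ -0.779.
|ε| = 0.78 < 1, so demand is inelastic. A price rise therefore raises total revenue.

increase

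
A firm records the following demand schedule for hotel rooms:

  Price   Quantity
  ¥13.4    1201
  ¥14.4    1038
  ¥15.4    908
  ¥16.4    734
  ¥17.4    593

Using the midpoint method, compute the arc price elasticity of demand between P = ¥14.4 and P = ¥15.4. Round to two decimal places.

-1.99

At P = 14.4, Q = 1038; at P = 15.4, Q = 908.
ΔQ = -130, ΔP = 1.0. Midpoints: P̄ = 14.90, Q̄ = 973.0.
ε = (ΔQ/ΔP)(P̄/Q̄) = (-130/1.0)(14.90/973.0).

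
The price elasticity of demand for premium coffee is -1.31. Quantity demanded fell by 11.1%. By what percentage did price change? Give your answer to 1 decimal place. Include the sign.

%ΔP ≈ %ΔQ / ε = (-11.1%)/(-1.31) = 8.47%.

8.5%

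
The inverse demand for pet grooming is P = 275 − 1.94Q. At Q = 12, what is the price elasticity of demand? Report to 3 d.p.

-10.813

At Q = 12, P = 275 − 1.94(12) = 251.72.
dP/dQ = −1.94, so dQ/dP = 1/(−1.94) = -0.515.
ε = (dQ/dP)(P/Q) = (-0.515)(251.72/12).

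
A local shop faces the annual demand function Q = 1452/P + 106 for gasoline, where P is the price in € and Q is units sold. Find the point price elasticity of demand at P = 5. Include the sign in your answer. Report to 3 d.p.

At P = 5, Q = 396.400.
dQ/dP = −1452/P² = -58.080.
ε = (dQ/dP)(P/Q) = (-58.080)(5/396.400).

-0.733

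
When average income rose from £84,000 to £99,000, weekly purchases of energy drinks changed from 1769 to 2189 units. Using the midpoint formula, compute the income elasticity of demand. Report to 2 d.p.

1.29

ΔQ = 420, ΔI = 15000. Midpoints: Ī = 91,500, Q̄ = 1979.0.
ε_I = (ΔQ/ΔI)(Ī/Q̄) = (420/15000)(91500/1979.0).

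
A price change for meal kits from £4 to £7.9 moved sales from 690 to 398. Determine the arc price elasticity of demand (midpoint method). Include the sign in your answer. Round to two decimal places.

ΔQ = 398 − 690 = -292; ΔP = 7.9 − 4 = 3.9.
Midpoints: P̄ = 5.95, Q̄ = 544.0.
ε = (ΔQ/ΔP)(P̄/Q̄) = (-292/3.9)(5.95/544.0).

-0.82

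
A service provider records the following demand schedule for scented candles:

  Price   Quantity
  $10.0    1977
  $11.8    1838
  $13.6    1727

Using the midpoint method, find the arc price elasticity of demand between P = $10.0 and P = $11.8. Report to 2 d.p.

-0.44

At P = 10.0, Q = 1977; at P = 11.8, Q = 1838.
ΔQ = -139, ΔP = 1.8. Midpoints: P̄ = 10.90, Q̄ = 1907.5.
ε = (ΔQ/ΔP)(P̄/Q̄) = (-139/1.8)(10.90/1907.5).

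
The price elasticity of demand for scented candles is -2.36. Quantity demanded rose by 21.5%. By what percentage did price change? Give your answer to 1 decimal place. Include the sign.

%ΔP ≈ %ΔQ / ε = (21.5%)/(-2.36) = -9.11%.

-9.1%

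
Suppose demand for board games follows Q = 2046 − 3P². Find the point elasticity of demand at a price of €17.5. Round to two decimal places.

At P = 17.5, Q = 1127.250.
dQ/dP = −6P = -105.
ε = (dQ/dP)(P/Q) = (-105)(17.5/1127.250).
|ε| > 1, so demand is elastic at this price.

-1.63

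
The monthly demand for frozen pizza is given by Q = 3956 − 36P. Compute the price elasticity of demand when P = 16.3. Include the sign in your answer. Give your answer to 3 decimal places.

At P = 16.3, Q = 3369.200.
dQ/dP = −36.
ε = (dQ/dP)(P/Q) = (-36)(16.3/3369.200).

-0.174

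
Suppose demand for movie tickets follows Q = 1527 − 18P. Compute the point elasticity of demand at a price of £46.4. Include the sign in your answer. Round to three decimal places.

-1.207

At P = 46.4, Q = 691.800.
dQ/dP = −18.
ε = (dQ/dP)(P/Q) = (-18)(46.4/691.800).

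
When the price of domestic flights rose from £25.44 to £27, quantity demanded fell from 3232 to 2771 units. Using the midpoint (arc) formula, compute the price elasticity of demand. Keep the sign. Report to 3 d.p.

ΔQ = 2771 − 3232 = -461; ΔP = 27 − 25.44 = 1.56.
Midpoints: P̄ = 26.22, Q̄ = 3001.5.
ε = (ΔQ/ΔP)(P̄/Q̄) = (-461/1.56)(26.22/3001.5).

-2.581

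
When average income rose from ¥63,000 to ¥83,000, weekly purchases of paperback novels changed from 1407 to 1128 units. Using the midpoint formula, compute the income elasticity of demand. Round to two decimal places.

ΔQ = -279, ΔI = 20000. Midpoints: Ī = 73,000, Q̄ = 1267.5.
ε_I = (ΔQ/ΔI)(Ī/Q̄) = (-279/20000)(73000/1267.5).
ε_I < 0, so the good is inferior.

-0.80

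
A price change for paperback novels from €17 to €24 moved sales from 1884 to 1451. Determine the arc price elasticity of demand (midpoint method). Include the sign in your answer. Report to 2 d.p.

ΔQ = 1451 − 1884 = -433; ΔP = 24 − 17 = 7.
Midpoints: P̄ = 20.50, Q̄ = 1667.5.
ε = (ΔQ/ΔP)(P̄/Q̄) = (-433/7)(20.50/1667.5).

-0.76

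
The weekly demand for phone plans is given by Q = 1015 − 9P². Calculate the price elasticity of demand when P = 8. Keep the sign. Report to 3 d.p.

At P = 8, Q = 439.
dQ/dP = −18P = -144.
ε = (dQ/dP)(P/Q) = (-144)(8/439).

-2.624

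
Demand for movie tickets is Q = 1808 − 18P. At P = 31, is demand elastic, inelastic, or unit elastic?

inelastic

Q = 1250, dQ/dP = -18.
ε = (dQ/dP)(P/Q) ≈ -0.446.
|ε| = 0.45 < 1.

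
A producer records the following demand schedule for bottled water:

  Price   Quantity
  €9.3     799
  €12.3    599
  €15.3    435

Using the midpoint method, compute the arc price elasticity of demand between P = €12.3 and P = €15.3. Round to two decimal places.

-1.46

At P = 12.3, Q = 599; at P = 15.3, Q = 435.
ΔQ = -164, ΔP = 3.0. Midpoints: P̄ = 13.80, Q̄ = 517.0.
ε = (ΔQ/ΔP)(P̄/Q̄) = (-164/3.0)(13.80/517.0).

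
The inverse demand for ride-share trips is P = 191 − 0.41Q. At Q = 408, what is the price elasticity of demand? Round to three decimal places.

-0.142

At Q = 408, P = 191 − 0.41(408) = 23.72.
dP/dQ = −0.41, so dQ/dP = 1/(−0.41) = -2.439.
ε = (dQ/dP)(P/Q) = (-2.439)(23.72/408).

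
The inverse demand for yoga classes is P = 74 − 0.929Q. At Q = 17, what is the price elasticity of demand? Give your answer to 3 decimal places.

-3.686

At Q = 17, P = 74 − 0.929(17) = 58.21.
dP/dQ = −0.929, so dQ/dP = 1/(−0.929) = -1.076.
ε = (dQ/dP)(P/Q) = (-1.076)(58.21/17).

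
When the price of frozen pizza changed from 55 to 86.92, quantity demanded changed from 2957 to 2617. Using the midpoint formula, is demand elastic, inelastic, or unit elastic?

inelastic

Arc ε ≈ -0.271.
|ε| = 0.27 < 1.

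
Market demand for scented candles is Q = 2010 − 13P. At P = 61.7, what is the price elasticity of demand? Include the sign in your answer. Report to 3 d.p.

-0.664

At P = 61.7, Q = 1207.900.
dQ/dP = −13.
ε = (dQ/dP)(P/Q) = (-13)(61.7/1207.900).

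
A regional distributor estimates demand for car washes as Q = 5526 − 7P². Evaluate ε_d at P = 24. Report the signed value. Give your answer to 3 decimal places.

At P = 24, Q = 1494.
dQ/dP = −14P = -336.
ε = (dQ/dP)(P/Q) = (-336)(24/1494).

-5.398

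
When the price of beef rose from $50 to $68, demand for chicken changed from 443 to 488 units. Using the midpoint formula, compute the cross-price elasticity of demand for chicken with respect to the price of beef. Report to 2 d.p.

0.32

ΔQ_x = 488 − 443 = 45; ΔP_y = 68 − 50 = 18.
Midpoints: P̄_y = 59.00, Q̄_x = 465.5.
ε_xy = (ΔQ_x/ΔP_y)(P̄_y/Q̄_x) = (45/18)(59.00/465.5).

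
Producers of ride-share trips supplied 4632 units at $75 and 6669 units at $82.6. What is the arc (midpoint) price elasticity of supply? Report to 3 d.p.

ΔQ = 6669 − 4632 = 2037; ΔP = 82.6 − 75 = 7.6.
Midpoints: P̄ = 78.80, Q̄ = 5650.5.
ε_s = (ΔQ/ΔP)(P̄/Q̄) = (2037/7.6)(78.80/5650.5).

3.738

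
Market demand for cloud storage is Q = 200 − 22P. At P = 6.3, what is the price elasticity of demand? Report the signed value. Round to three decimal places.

At P = 6.3, Q = 61.400.
dQ/dP = −22.
ε = (dQ/dP)(P/Q) = (-22)(6.3/61.400).

-2.257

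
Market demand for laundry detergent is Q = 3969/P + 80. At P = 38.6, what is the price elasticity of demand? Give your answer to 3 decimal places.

At P = 38.6, Q = 182.824.
dQ/dP = −3969/P² = -2.664.
ε = (dQ/dP)(P/Q) = (-2.664)(38.6/182.824).

-0.562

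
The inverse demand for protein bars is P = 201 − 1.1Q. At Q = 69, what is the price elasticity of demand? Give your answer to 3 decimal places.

-1.648

At Q = 69, P = 201 − 1.1(69) = 125.10.
dP/dQ = −1.1, so dQ/dP = 1/(−1.1) = -0.909.
ε = (dQ/dP)(P/Q) = (-0.909)(125.10/69).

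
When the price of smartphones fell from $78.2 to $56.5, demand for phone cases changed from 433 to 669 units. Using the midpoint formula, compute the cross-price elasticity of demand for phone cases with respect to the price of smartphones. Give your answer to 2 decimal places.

-1.33

ΔQ_x = 669 − 433 = 236; ΔP_y = 56.5 − 78.2 = -21.7.
Midpoints: P̄_y = 67.35, Q̄_x = 551.0.
ε_xy = (ΔQ_x/ΔP_y)(P̄_y/Q̄_x) = (236/-21.7)(67.35/551.0).
ε_xy < 0, so the goods are complements.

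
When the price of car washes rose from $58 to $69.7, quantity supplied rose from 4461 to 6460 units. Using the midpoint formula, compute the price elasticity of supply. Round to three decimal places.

ΔQ = 6460 − 4461 = 1999; ΔP = 69.7 − 58 = 11.7.
Midpoints: P̄ = 63.85, Q̄ = 5460.5.
ε_s = (ΔQ/ΔP)(P̄/Q̄) = (1999/11.7)(63.85/5460.5).

1.998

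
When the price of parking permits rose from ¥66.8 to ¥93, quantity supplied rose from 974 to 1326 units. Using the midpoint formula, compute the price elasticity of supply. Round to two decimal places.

ΔQ = 1326 − 974 = 352; ΔP = 93 − 66.8 = 26.2.
Midpoints: P̄ = 79.90, Q̄ = 1150.0.
ε_s = (ΔQ/ΔP)(P̄/Q̄) = (352/26.2)(79.90/1150.0).

0.93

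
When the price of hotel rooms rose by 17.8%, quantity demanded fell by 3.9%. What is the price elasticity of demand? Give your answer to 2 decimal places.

-0.22

ε = %ΔQ / %ΔP = (-3.9)/(17.8) = -0.219.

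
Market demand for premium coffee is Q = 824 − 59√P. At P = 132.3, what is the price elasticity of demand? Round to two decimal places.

-2.33

At P = 132.3, Q = 145.372.
dQ/dP = −59/(2√P) = -2.565.
ε = (dQ/dP)(P/Q) = (-2.565)(132.3/145.372).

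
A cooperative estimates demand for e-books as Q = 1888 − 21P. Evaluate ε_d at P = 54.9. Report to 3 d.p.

-1.568

At P = 54.9, Q = 735.100.
dQ/dP = −21.
ε = (dQ/dP)(P/Q) = (-21)(54.9/735.100).
|ε| > 1, so demand is elastic at this price.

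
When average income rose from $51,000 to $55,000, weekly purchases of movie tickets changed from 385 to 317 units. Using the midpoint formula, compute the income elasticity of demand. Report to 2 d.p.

-2.57

ΔQ = -68, ΔI = 4000. Midpoints: Ī = 53,000, Q̄ = 351.0.
ε_I = (ΔQ/ΔI)(Ī/Q̄) = (-68/4000)(53000/351.0).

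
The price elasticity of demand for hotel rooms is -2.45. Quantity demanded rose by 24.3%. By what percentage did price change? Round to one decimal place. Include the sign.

-9.9%

%ΔP ≈ %ΔQ / ε = (24.3%)/(-2.45) = -9.92%.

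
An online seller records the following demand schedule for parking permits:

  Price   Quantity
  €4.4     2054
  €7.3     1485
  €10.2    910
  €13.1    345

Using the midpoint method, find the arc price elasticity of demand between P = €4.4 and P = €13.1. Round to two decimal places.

-1.43

At P = 4.4, Q = 2054; at P = 13.1, Q = 345.
ΔQ = -1709, ΔP = 8.7. Midpoints: P̄ = 8.75, Q̄ = 1199.5.
ε = (ΔQ/ΔP)(P̄/Q̄) = (-1709/8.7)(8.75/1199.5).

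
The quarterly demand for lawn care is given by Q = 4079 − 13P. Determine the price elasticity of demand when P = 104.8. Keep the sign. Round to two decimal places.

-0.50

At P = 104.8, Q = 2716.600.
dQ/dP = −13.
ε = (dQ/dP)(P/Q) = (-13)(104.8/2716.600).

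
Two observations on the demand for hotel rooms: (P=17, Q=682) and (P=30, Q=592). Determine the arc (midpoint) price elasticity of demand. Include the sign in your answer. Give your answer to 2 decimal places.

-0.26

ΔQ = 592 − 682 = -90; ΔP = 30 − 17 = 13.
Midpoints: P̄ = 23.50, Q̄ = 637.0.
ε = (ΔQ/ΔP)(P̄/Q̄) = (-90/13)(23.50/637.0).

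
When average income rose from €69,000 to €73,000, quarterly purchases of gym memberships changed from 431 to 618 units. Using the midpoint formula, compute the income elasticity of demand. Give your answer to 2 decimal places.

ΔQ = 187, ΔI = 4000. Midpoints: Ī = 71,000, Q̄ = 524.5.
ε_I = (ΔQ/ΔI)(Ī/Q̄) = (187/4000)(71000/524.5).

6.33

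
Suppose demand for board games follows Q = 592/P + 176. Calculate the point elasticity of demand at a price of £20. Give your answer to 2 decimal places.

At P = 20, Q = 205.600.
dQ/dP = −592/P² = -1.480.
ε = (dQ/dP)(P/Q) = (-1.480)(20/205.600).
|ε| < 1, so demand is inelastic at this price.

-0.14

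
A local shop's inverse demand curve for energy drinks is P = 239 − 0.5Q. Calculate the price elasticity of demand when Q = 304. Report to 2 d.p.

At Q = 304, P = 239 − 0.5(304) = 87.00.
dP/dQ = −0.5, so dQ/dP = 1/(−0.5) = -2.000.
ε = (dQ/dP)(P/Q) = (-2.000)(87.00/304).

-0.57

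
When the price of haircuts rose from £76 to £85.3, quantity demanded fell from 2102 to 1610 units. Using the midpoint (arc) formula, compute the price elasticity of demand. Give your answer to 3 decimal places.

-2.299

ΔQ = 1610 − 2102 = -492; ΔP = 85.3 − 76 = 9.3.
Midpoints: P̄ = 80.65, Q̄ = 1856.0.
ε = (ΔQ/ΔP)(P̄/Q̄) = (-492/9.3)(80.65/1856.0).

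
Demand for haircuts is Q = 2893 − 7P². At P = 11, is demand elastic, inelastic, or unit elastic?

inelastic

Q = 2046, dQ/dP = -154.
ε = (dQ/dP)(P/Q) ≈ -0.828.
|ε| = 0.83 < 1.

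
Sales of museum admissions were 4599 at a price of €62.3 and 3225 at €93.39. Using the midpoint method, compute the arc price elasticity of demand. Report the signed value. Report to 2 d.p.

-0.88

ΔQ = 3225 − 4599 = -1374; ΔP = 93.39 − 62.3 = 31.09.
Midpoints: P̄ = 77.84, Q̄ = 3912.0.
ε = (ΔQ/ΔP)(P̄/Q̄) = (-1374/31.09)(77.84/3912.0).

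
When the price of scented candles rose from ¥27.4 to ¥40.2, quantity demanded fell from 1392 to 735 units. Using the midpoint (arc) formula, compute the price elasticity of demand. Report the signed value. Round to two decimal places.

ΔQ = 735 − 1392 = -657; ΔP = 40.2 − 27.4 = 12.8.
Midpoints: P̄ = 33.80, Q̄ = 1063.5.
ε = (ΔQ/ΔP)(P̄/Q̄) = (-657/12.8)(33.80/1063.5).

-1.63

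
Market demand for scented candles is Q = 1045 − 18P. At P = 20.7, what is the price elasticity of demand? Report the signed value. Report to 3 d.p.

At P = 20.7, Q = 672.400.
dQ/dP = −18.
ε = (dQ/dP)(P/Q) = (-18)(20.7/672.400).

-0.554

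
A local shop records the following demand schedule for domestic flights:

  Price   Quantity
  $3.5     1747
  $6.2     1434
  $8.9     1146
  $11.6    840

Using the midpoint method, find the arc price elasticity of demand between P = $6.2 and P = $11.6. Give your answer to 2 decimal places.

At P = 6.2, Q = 1434; at P = 11.6, Q = 840.
ΔQ = -594, ΔP = 5.4. Midpoints: P̄ = 8.90, Q̄ = 1137.0.
ε = (ΔQ/ΔP)(P̄/Q̄) = (-594/5.4)(8.90/1137.0).

-0.86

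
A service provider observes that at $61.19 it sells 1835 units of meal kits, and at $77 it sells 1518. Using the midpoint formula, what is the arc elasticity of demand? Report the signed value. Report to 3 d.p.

ΔQ = 1518 − 1835 = -317; ΔP = 77 − 61.19 = 15.81.
Midpoints: P̄ = 69.09, Q̄ = 1676.5.
ε = (ΔQ/ΔP)(P̄/Q̄) = (-317/15.81)(69.09/1676.5).

-0.826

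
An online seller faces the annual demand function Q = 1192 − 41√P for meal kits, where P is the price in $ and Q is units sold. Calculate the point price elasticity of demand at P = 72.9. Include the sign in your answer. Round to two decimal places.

-0.21

At P = 72.9, Q = 841.936.
dQ/dP = −41/(2√P) = -2.401.
ε = (dQ/dP)(P/Q) = (-2.401)(72.9/841.936).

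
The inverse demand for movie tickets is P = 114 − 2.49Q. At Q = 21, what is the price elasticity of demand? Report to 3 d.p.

-1.180

At Q = 21, P = 114 − 2.49(21) = 61.71.
dP/dQ = −2.49, so dQ/dP = 1/(−2.49) = -0.402.
ε = (dQ/dP)(P/Q) = (-0.402)(61.71/21).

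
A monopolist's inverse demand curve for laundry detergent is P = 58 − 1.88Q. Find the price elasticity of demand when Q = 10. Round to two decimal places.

At Q = 10, P = 58 − 1.88(10) = 39.20.
dP/dQ = −1.88, so dQ/dP = 1/(−1.88) = -0.532.
ε = (dQ/dP)(P/Q) = (-0.532)(39.20/10).

-2.09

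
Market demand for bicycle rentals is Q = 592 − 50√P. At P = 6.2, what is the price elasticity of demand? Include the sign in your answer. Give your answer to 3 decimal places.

-0.133

At P = 6.2, Q = 467.501.
dQ/dP = −50/(2√P) = -10.040.
ε = (dQ/dP)(P/Q) = (-10.040)(6.2/467.501).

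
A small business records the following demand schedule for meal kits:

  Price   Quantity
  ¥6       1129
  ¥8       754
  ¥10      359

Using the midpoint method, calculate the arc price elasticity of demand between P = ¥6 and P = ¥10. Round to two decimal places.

-2.07

At P = 6, Q = 1129; at P = 10, Q = 359.
ΔQ = -770, ΔP = 4. Midpoints: P̄ = 8.00, Q̄ = 744.0.
ε = (ΔQ/ΔP)(P̄/Q̄) = (-770/4)(8.00/744.0).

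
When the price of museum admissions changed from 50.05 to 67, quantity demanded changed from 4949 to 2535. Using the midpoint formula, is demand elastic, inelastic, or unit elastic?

Arc ε ≈ -2.227.
|ε| = 2.23 > 1.

elastic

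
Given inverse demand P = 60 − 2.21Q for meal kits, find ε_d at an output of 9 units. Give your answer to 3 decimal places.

-2.017

At Q = 9, P = 60 − 2.21(9) = 40.11.
dP/dQ = −2.21, so dQ/dP = 1/(−2.21) = -0.452.
ε = (dQ/dP)(P/Q) = (-0.452)(40.11/9).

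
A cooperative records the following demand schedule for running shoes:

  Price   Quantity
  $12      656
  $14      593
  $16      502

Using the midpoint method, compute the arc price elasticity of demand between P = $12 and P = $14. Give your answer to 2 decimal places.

At P = 12, Q = 656; at P = 14, Q = 593.
ΔQ = -63, ΔP = 2. Midpoints: P̄ = 13.00, Q̄ = 624.5.
ε = (ΔQ/ΔP)(P̄/Q̄) = (-63/2)(13.00/624.5).

-0.66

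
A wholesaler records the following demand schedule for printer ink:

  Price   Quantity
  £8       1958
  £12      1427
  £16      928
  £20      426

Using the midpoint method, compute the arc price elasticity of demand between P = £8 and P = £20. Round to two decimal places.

At P = 8, Q = 1958; at P = 20, Q = 426.
ΔQ = -1532, ΔP = 12. Midpoints: P̄ = 14.00, Q̄ = 1192.0.
ε = (ΔQ/ΔP)(P̄/Q̄) = (-1532/12)(14.00/1192.0).

-1.50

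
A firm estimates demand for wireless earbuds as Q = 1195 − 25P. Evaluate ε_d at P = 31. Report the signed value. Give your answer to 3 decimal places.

At P = 31, Q = 420.
dQ/dP = −25.
ε = (dQ/dP)(P/Q) = (-25)(31/420).

-1.845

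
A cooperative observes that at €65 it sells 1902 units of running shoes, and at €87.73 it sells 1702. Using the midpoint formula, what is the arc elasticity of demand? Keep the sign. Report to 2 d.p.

-0.37

ΔQ = 1702 − 1902 = -200; ΔP = 87.73 − 65 = 22.73.
Midpoints: P̄ = 76.37, Q̄ = 1802.0.
ε = (ΔQ/ΔP)(P̄/Q̄) = (-200/22.73)(76.37/1802.0).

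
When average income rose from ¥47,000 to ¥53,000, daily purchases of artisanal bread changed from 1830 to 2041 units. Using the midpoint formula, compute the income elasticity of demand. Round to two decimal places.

0.91

ΔQ = 211, ΔI = 6000. Midpoints: Ī = 50,000, Q̄ = 1935.5.
ε_I = (ΔQ/ΔI)(Ī/Q̄) = (211/6000)(50000/1935.5).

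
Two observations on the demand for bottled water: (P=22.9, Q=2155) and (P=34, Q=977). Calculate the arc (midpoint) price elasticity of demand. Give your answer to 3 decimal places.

ΔQ = 977 − 2155 = -1178; ΔP = 34 − 22.9 = 11.1.
Midpoints: P̄ = 28.45, Q̄ = 1566.0.
ε = (ΔQ/ΔP)(P̄/Q̄) = (-1178/11.1)(28.45/1566.0).

-1.928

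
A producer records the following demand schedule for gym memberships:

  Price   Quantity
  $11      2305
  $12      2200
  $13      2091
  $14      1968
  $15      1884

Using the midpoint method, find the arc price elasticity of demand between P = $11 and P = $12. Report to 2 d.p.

-0.54

At P = 11, Q = 2305; at P = 12, Q = 2200.
ΔQ = -105, ΔP = 1. Midpoints: P̄ = 11.50, Q̄ = 2252.5.
ε = (ΔQ/ΔP)(P̄/Q̄) = (-105/1)(11.50/2252.5).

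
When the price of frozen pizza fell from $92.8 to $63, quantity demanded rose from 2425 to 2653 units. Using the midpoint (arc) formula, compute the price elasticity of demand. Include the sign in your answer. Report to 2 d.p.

-0.23

ΔQ = 2653 − 2425 = 228; ΔP = 63 − 92.8 = -29.8.
Midpoints: P̄ = 77.90, Q̄ = 2539.0.
ε = (ΔQ/ΔP)(P̄/Q̄) = (228/-29.8)(77.90/2539.0).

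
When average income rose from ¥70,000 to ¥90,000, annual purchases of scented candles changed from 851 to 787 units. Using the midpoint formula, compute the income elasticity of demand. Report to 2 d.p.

-0.31

ΔQ = -64, ΔI = 20000. Midpoints: Ī = 80,000, Q̄ = 819.0.
ε_I = (ΔQ/ΔI)(Ī/Q̄) = (-64/20000)(80000/819.0).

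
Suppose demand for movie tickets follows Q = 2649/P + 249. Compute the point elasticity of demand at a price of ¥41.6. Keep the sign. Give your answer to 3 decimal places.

-0.204

At P = 41.6, Q = 312.678.
dQ/dP = −2649/P² = -1.531.
ε = (dQ/dP)(P/Q) = (-1.531)(41.6/312.678).
|ε| < 1, so demand is inelastic at this price.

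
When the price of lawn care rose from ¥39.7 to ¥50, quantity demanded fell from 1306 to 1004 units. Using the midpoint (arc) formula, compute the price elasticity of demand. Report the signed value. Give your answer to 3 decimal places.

ΔQ = 1004 − 1306 = -302; ΔP = 50 − 39.7 = 10.3.
Midpoints: P̄ = 44.85, Q̄ = 1155.0.
ε = (ΔQ/ΔP)(P̄/Q̄) = (-302/10.3)(44.85/1155.0).

-1.139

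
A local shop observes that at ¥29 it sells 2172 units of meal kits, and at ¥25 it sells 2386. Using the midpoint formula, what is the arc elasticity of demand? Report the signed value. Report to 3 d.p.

ΔQ = 2386 − 2172 = 214; ΔP = 25 − 29 = -4.
Midpoints: P̄ = 27.00, Q̄ = 2279.0.
ε = (ΔQ/ΔP)(P̄/Q̄) = (214/-4)(27.00/2279.0).

-0.634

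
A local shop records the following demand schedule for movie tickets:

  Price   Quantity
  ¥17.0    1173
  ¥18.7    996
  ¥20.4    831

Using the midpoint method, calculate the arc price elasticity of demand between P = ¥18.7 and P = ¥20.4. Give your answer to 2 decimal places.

At P = 18.7, Q = 996; at P = 20.4, Q = 831.
ΔQ = -165, ΔP = 1.7. Midpoints: P̄ = 19.55, Q̄ = 913.5.
ε = (ΔQ/ΔP)(P̄/Q̄) = (-165/1.7)(19.55/913.5).

-2.08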